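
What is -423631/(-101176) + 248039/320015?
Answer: 160663868329/32377837640 ≈ 4.9622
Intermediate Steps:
-423631/(-101176) + 248039/320015 = -423631*(-1/101176) + 248039*(1/320015) = 423631/101176 + 248039/320015 = 160663868329/32377837640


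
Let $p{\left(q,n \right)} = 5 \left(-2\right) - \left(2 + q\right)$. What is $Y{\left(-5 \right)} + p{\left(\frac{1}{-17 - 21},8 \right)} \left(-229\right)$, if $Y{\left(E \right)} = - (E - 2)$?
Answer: $\frac{104461}{38} \approx 2749.0$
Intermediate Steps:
$p{\left(q,n \right)} = -12 - q$ ($p{\left(q,n \right)} = -10 - \left(2 + q\right) = -12 - q$)
$Y{\left(E \right)} = 2 - E$ ($Y{\left(E \right)} = - (-2 + E) = 2 - E$)
$Y{\left(-5 \right)} + p{\left(\frac{1}{-17 - 21},8 \right)} \left(-229\right) = \left(2 - -5\right) + \left(-12 - \frac{1}{-17 - 21}\right) \left(-229\right) = \left(2 + 5\right) + \left(-12 - \frac{1}{-38}\right) \left(-229\right) = 7 + \left(-12 - - \frac{1}{38}\right) \left(-229\right) = 7 + \left(-12 + \frac{1}{38}\right) \left(-229\right) = 7 - - \frac{104195}{38} = 7 + \frac{104195}{38} = \frac{104461}{38}$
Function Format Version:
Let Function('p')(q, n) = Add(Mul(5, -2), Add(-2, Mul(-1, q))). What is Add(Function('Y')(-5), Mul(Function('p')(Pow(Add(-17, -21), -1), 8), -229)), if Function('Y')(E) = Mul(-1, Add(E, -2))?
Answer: Rational(104461, 38) ≈ 2749.0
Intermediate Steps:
Function('p')(q, n) = Add(-12, Mul(-1, q)) (Function('p')(q, n) = Add(-10, Add(-2, Mul(-1, q))) = Add(-12, Mul(-1, q)))
Function('Y')(E) = Add(2, Mul(-1, E)) (Function('Y')(E) = Mul(-1, Add(-2, E)) = Add(2, Mul(-1, E)))
Add(Function('Y')(-5), Mul(Function('p')(Pow(Add(-17, -21), -1), 8), -229)) = Add(Add(2, Mul(-1, -5)), Mul(Add(-12, Mul(-1, Pow(Add(-17, -21), -1))), -229)) = Add(Add(2, 5), Mul(Add(-12, Mul(-1, Pow(-38, -1))), -229)) = Add(7, Mul(Add(-12, Mul(-1, Rational(-1, 38))), -229)) = Add(7, Mul(Add(-12, Rational(1, 38)), -229)) = Add(7, Mul(Rational(-455, 38), -229)) = Add(7, Rational(104195, 38)) = Rational(104461, 38)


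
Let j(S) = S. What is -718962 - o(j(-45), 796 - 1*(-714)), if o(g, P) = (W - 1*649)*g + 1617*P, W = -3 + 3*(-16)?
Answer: -3192132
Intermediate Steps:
W = -51 (W = -3 - 48 = -51)
o(g, P) = -700*g + 1617*P (o(g, P) = (-51 - 1*649)*g + 1617*P = (-51 - 649)*g + 1617*P = -700*g + 1617*P)
-718962 - o(j(-45), 796 - 1*(-714)) = -718962 - (-700*(-45) + 1617*(796 - 1*(-714))) = -718962 - (31500 + 1617*(796 + 714)) = -718962 - (31500 + 1617*1510) = -718962 - (31500 + 2441670) = -718962 - 1*2473170 = -718962 - 2473170 = -3192132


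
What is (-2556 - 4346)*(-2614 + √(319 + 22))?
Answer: 18041828 - 6902*√341 ≈ 1.7914e+7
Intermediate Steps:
(-2556 - 4346)*(-2614 + √(319 + 22)) = -6902*(-2614 + √341) = 18041828 - 6902*√341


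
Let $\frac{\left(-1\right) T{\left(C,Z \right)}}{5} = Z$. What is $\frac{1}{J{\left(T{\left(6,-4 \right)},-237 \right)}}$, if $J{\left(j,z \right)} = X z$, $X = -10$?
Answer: $\frac{1}{2370} \approx 0.00042194$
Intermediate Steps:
$T{\left(C,Z \right)} = - 5 Z$
$J{\left(j,z \right)} = - 10 z$
$\frac{1}{J{\left(T{\left(6,-4 \right)},-237 \right)}} = \frac{1}{\left(-10\right) \left(-237\right)} = \frac{1}{2370}$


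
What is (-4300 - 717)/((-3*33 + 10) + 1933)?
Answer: -5017/1844 ≈ -2.7207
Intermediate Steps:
(-4300 - 717)/((-3*33 + 10) + 1933) = -5017/((-99 + 10) + 1933) = -5017/(-89 + 1933) = -5017/1844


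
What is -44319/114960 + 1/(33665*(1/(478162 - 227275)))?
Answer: 1823331359/258008560 ≈ 7.0669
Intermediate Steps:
-44319/114960 + 1/(33665*(1/(478162 - 227275))) = -44319*1/114960 + 1/(33665*(1/250887)) = -14773/38320 + 1/(33665*(1/250887)) = -14773/38320 + (1/33665)*250887 = -14773/38320 + 250887/33665 = 1823331359/258008560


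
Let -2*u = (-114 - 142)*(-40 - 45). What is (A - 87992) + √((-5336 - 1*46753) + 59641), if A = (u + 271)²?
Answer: 112462889 + 8*√118 ≈ 1.1246e+8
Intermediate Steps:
u = -10880 (u = -(-114 - 142)*(-40 - 45)/2 = -(-128)*(-85) = -½*21760 = -10880)
A = 112550881 (A = (-10880 + 271)² = (-10609)² = 112550881)
(A - 87992) + √((-5336 - 1*46753) + 59641) = (112550881 - 87992) + √((-5336 - 1*46753) + 59641) = 112462889 + √((-5336 - 46753) + 59641) = 112462889 + √(-52089 + 59641) = 112462889 + √7552 = 112462889 + 8*√118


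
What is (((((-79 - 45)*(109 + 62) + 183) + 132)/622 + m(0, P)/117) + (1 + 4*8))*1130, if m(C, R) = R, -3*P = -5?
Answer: -70231195/109161 ≈ -643.37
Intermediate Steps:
P = 5/3 (P = -⅓*(-5) = 5/3 ≈ 1.6667)
(((((-79 - 45)*(109 + 62) + 183) + 132)/622 + m(0, P)/117) + (1 + 4*8))*1130 = (((((-79 - 45)*(109 + 62) + 183) + 132)/622 + (5/3)/117) + (1 + 4*8))*1130 = ((((-124*171 + 183) + 132)*(1/622) + (5/3)*(1/117)) + (1 + 32))*1130 = ((((-21204 + 183) + 132)*(1/622) + 5/351) + 33)*1130 = (((-21021 + 132)*(1/622) + 5/351) + 33)*1130 = ((-20889*1/622 + 5/351) + 33)*1130 = ((-20889/622 + 5/351) + 33)*1130 = (-7328929/218322 + 33)*1130 = -124303/218322*1130 = -70231195/109161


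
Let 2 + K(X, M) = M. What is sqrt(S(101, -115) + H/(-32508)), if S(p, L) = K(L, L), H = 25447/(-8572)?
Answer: I*sqrt(63091064864179905)/23221548 ≈ 10.817*I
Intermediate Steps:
H = -25447/8572 (H = 25447*(-1/8572) = -25447/8572 ≈ -2.9686)
K(X, M) = -2 + M
S(p, L) = -2 + L
sqrt(S(101, -115) + H/(-32508)) = sqrt((-2 - 115) - 25447/8572/(-32508)) = sqrt(-117 - 25447/8572*(-1/32508)) = sqrt(-117 + 25447/278658576) = sqrt(-32603027945/278658576) = I*sqrt(63091064864179905)/23221548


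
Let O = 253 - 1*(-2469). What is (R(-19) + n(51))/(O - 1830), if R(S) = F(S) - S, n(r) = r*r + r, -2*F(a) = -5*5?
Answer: 5367/1784 ≈ 3.0084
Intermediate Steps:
O = 2722 (O = 253 + 2469 = 2722)
F(a) = 25/2 (F(a) = -(-5)*5/2 = -½*(-25) = 25/2)
n(r) = r + r² (n(r) = r² + r = r + r²)
R(S) = 25/2 - S
(R(-19) + n(51))/(O - 1830) = ((25/2 - 1*(-19)) + 51*(1 + 51))/(2722 - 1830) = ((25/2 + 19) + 51*52)/892 = (63/2 + 2652)*(1/892) = (5367/2)*(1/892) = 5367/1784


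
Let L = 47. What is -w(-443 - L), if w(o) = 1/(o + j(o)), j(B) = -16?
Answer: 1/506 ≈ 0.0019763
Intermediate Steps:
w(o) = 1/(-16 + o) (w(o) = 1/(o - 16) = 1/(-16 + o))
-w(-443 - L) = -1/(-16 + (-443 - 1*47)) = -1/(-16 + (-443 - 47)) = -1/(-16 - 490) = -1/(-506) = -1*(-1/506) = 1/506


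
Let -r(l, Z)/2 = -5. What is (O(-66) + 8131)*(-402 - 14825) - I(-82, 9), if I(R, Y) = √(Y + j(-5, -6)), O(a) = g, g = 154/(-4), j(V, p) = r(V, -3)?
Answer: -246448995/2 - √19 ≈ -1.2322e+8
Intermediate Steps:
r(l, Z) = 10 (r(l, Z) = -2*(-5) = 10)
j(V, p) = 10
g = -77/2 (g = 154*(-¼) = -77/2 ≈ -38.500)
O(a) = -77/2
I(R, Y) = √(10 + Y) (I(R, Y) = √(Y + 10) = √(10 + Y))
(O(-66) + 8131)*(-402 - 14825) - I(-82, 9) = (-77/2 + 8131)*(-402 - 14825) - √(10 + 9) = (16185/2)*(-15227) - √19 = -246448995/2 - √19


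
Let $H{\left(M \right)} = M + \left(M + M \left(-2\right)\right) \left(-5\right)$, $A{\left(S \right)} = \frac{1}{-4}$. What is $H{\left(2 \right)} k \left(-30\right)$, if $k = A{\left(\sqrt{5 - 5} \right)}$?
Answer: $90$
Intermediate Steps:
$A{\left(S \right)} = - \frac{1}{4}$
$k = - \frac{1}{4} \approx -0.25$
$H{\left(M \right)} = 6 M$ ($H{\left(M \right)} = M + \left(M - 2 M\right) \left(-5\right) = M + - M \left(-5\right) = M + 5 M = 6 M$)
$H{\left(2 \right)} k \left(-30\right) = 6 \cdot 2 \left(- \frac{1}{4}\right) \left(-30\right) = 12 \left(- \frac{1}{4}\right) \left(-30\right) = \left(-3\right) \left(-30\right) = 90$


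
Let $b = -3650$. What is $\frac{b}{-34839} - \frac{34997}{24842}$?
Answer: $- \frac{1128587183}{865470438} \approx -1.304$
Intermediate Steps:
$\frac{b}{-34839} - \frac{34997}{24842} = - \frac{3650}{-34839} - \frac{34997}{24842} = \left(-3650\right) \left(- \frac{1}{34839}\right) - \frac{34997}{24842} = \frac{3650}{34839} - \frac{34997}{24842} = - \frac{1128587183}{865470438}$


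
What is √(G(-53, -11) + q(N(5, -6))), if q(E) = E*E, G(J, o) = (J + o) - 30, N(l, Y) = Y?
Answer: I*√58 ≈ 7.6158*I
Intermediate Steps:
G(J, o) = -30 + J + o
q(E) = E²
√(G(-53, -11) + q(N(5, -6))) = √((-30 - 53 - 11) + (-6)²) = √(-94 + 36) = √(-58) = I*√58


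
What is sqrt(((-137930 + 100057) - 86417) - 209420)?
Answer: I*sqrt(333710) ≈ 577.68*I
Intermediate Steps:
sqrt(((-137930 + 100057) - 86417) - 209420) = sqrt((-37873 - 86417) - 209420) = sqrt(-124290 - 209420) = sqrt(-333710) = I*sqrt(333710)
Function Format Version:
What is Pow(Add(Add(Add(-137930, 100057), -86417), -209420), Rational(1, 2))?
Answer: Mul(I, Pow(333710, Rational(1, 2))) ≈ Mul(577.68, I)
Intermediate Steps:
Pow(Add(Add(Add(-137930, 100057), -86417), -209420), Rational(1, 2)) = Pow(Add(Add(-37873, -86417), -209420), Rational(1, 2)) = Pow(Add(-124290, -209420), Rational(1, 2)) = Pow(-333710, Rational(1, 2)) = Mul(I, Pow(333710, Rational(1, 2)))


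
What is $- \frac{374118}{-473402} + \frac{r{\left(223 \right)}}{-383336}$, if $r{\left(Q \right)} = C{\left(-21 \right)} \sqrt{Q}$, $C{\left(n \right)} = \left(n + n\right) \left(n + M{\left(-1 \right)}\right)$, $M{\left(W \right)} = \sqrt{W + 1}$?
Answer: $\frac{187059}{236701} - \frac{441 \sqrt{223}}{191668} \approx 0.75592$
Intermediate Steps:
$M{\left(W \right)} = \sqrt{1 + W}$
$C{\left(n \right)} = 2 n^{2}$ ($C{\left(n \right)} = \left(n + n\right) \left(n + \sqrt{1 - 1}\right) = 2 n \left(n + \sqrt{0}\right) = 2 n \left(n + 0\right) = 2 n n = 2 n^{2}$)
$r{\left(Q \right)} = 882 \sqrt{Q}$ ($r{\left(Q \right)} = 2 \left(-21\right)^{2} \sqrt{Q} = 2 \cdot 441 \sqrt{Q} = 882 \sqrt{Q}$)
$- \frac{374118}{-473402} + \frac{r{\left(223 \right)}}{-383336} = - \frac{374118}{-473402} + \frac{882 \sqrt{223}}{-383336} = \left(-374118\right) \left(- \frac{1}{473402}\right) + 882 \sqrt{223} \left(- \frac{1}{383336}\right) = \frac{187059}{236701} - \frac{441 \sqrt{223}}{191668}$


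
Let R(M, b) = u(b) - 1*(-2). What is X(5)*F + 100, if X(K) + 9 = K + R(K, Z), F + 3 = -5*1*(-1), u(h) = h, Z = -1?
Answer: 94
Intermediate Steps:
F = 2 (F = -3 - 5*1*(-1) = -3 - 5*(-1) = -3 + 5 = 2)
R(M, b) = 2 + b (R(M, b) = b - 1*(-2) = b + 2 = 2 + b)
X(K) = -8 + K (X(K) = -9 + (K + (2 - 1)) = -9 + (K + 1) = -9 + (1 + K) = -8 + K)
X(5)*F + 100 = (-8 + 5)*2 + 100 = -3*2 + 100 = -6 + 100 = 94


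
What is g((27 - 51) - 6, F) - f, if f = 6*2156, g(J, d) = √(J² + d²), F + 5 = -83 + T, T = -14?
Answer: -12936 + 6*√314 ≈ -12830.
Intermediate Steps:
F = -102 (F = -5 + (-83 - 14) = -5 - 97 = -102)
f = 12936
g((27 - 51) - 6, F) - f = √(((27 - 51) - 6)² + (-102)²) - 1*12936 = √((-24 - 6)² + 10404) - 12936 = √((-30)² + 10404) - 12936 = √(900 + 10404) - 12936 = √11304 - 12936 = 6*√314 - 12936 = -12936 + 6*√314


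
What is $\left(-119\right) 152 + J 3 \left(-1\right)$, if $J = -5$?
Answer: $-18073$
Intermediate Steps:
$\left(-119\right) 152 + J 3 \left(-1\right) = \left(-119\right) 152 + \left(-5\right) 3 \left(-1\right) = -18088 - -15 = -18088 + 15 = -18073$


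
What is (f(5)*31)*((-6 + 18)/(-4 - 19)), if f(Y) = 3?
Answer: -1116/23 ≈ -48.522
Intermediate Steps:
(f(5)*31)*((-6 + 18)/(-4 - 19)) = (3*31)*((-6 + 18)/(-4 - 19)) = 93*(12/(-23)) = 93*(12*(-1/23)) = 93*(-12/23) = -1116/23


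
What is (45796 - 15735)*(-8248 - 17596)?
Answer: -776896484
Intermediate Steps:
(45796 - 15735)*(-8248 - 17596) = 30061*(-25844) = -776896484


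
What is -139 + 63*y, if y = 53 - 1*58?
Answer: -454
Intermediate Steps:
y = -5 (y = 53 - 58 = -5)
-139 + 63*y = -139 + 63*(-5) = -139 - 315 = -454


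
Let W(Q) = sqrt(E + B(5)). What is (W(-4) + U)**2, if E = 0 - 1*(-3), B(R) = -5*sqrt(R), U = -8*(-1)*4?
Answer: (32 + sqrt(3 - 5*sqrt(5)))**2 ≈ 1015.8 + 183.05*I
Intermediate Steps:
U = 32 (U = -2*(-4)*4 = 8*4 = 32)
E = 3 (E = 0 + 3 = 3)
W(Q) = sqrt(3 - 5*sqrt(5))
(W(-4) + U)**2 = (sqrt(3 - 5*sqrt(5)) + 32)**2 = (32 + sqrt(3 - 5*sqrt(5)))**2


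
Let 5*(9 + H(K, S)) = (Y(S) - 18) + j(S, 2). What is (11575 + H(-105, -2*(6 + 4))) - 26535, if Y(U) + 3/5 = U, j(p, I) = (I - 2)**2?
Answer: -374418/25 ≈ -14977.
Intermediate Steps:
j(p, I) = (-2 + I)**2
Y(U) = -3/5 + U
H(K, S) = -318/25 + S/5 (H(K, S) = -9 + (((-3/5 + S) - 18) + (-2 + 2)**2)/5 = -9 + ((-93/5 + S) + 0**2)/5 = -9 + ((-93/5 + S) + 0)/5 = -9 + (-93/5 + S)/5 = -9 + (-93/25 + S/5) = -318/25 + S/5)
(11575 + H(-105, -2*(6 + 4))) - 26535 = (11575 + (-318/25 + (-2*(6 + 4))/5)) - 26535 = (11575 + (-318/25 + (-2*10)/5)) - 26535 = (11575 + (-318/25 + (1/5)*(-20))) - 26535 = (11575 + (-318/25 - 4)) - 26535 = (11575 - 418/25) - 26535 = 288957/25 - 26535 = -374418/25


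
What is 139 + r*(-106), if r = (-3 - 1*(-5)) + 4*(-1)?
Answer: 351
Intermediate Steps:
r = -2 (r = (-3 + 5) - 4 = 2 - 4 = -2)
139 + r*(-106) = 139 - 2*(-106) = 139 + 212 = 351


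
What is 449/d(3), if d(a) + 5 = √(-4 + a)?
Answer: -2245/26 - 449*I/26 ≈ -86.346 - 17.269*I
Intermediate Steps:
d(a) = -5 + √(-4 + a)
449/d(3) = 449/(-5 + √(-4 + 3)) = 449/(-5 + √(-1)) = 449/(-5 + I) = 449*((-5 - I)/26) = 449*(-5 - I)/26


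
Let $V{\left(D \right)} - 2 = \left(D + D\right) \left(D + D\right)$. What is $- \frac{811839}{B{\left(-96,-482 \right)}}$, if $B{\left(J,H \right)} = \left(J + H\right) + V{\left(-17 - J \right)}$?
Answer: $- \frac{1731}{52} \approx -33.288$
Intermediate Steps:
$V{\left(D \right)} = 2 + 4 D^{2}$ ($V{\left(D \right)} = 2 + \left(D + D\right) \left(D + D\right) = 2 + 2 D 2 D = 2 + 4 D^{2}$)
$B{\left(J,H \right)} = 2 + H + J + 4 \left(-17 - J\right)^{2}$ ($B{\left(J,H \right)} = \left(J + H\right) + \left(2 + 4 \left(-17 - J\right)^{2}\right) = \left(H + J\right) + \left(2 + 4 \left(-17 - J\right)^{2}\right) = 2 + H + J + 4 \left(-17 - J\right)^{2}$)
$- \frac{811839}{B{\left(-96,-482 \right)}} = - \frac{811839}{2 - 482 - 96 + 4 \left(17 - 96\right)^{2}} = - \frac{811839}{2 - 482 - 96 + 4 \left(-79\right)^{2}} = - \frac{811839}{2 - 482 - 96 + 4 \cdot 6241} = - \frac{811839}{2 - 482 - 96 + 24964} = - \frac{811839}{24388} = \left(-811839\right) \frac{1}{24388} = - \frac{1731}{52}$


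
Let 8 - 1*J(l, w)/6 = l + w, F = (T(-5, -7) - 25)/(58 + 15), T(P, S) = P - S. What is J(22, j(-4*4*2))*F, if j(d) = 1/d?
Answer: 30843/1168 ≈ 26.407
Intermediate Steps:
F = -23/73 (F = ((-5 - 1*(-7)) - 25)/(58 + 15) = ((-5 + 7) - 25)/73 = (2 - 25)*(1/73) = -23*1/73 = -23/73 ≈ -0.31507)
J(l, w) = 48 - 6*l - 6*w (J(l, w) = 48 - 6*(l + w) = 48 + (-6*l - 6*w) = 48 - 6*l - 6*w)
J(22, j(-4*4*2))*F = (48 - 6*22 - 6/(-4*4*2))*(-23/73) = (48 - 132 - 6/((-16*2)))*(-23/73) = (48 - 132 - 6/(-32))*(-23/73) = (48 - 132 - 6*(-1/32))*(-23/73) = (48 - 132 + 3/16)*(-23/73) = -1341/16*(-23/73) = 30843/1168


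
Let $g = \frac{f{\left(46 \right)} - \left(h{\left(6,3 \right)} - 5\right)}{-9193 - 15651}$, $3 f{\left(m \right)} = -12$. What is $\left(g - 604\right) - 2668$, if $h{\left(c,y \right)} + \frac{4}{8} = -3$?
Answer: $- \frac{162579145}{49688} \approx -3272.0$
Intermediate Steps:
$h{\left(c,y \right)} = - \frac{7}{2}$ ($h{\left(c,y \right)} = - \frac{1}{2} - 3 = - \frac{7}{2}$)
$f{\left(m \right)} = -4$ ($f{\left(m \right)} = \frac{1}{3} \left(-12\right) = -4$)
$g = - \frac{9}{49688}$ ($g = \frac{-4 - \left(- \frac{7}{2} - 5\right)}{-9193 - 15651} = \frac{-4 - - \frac{17}{2}}{-24844} = \left(-4 + \frac{17}{2}\right) \left(- \frac{1}{24844}\right) = \frac{9}{2} \left(- \frac{1}{24844}\right) = - \frac{9}{49688} \approx -0.00018113$)
$\left(g - 604\right) - 2668 = \left(- \frac{9}{49688} - 604\right) - 2668 = - \frac{30011561}{49688} - 2668 = - \frac{162579145}{49688}$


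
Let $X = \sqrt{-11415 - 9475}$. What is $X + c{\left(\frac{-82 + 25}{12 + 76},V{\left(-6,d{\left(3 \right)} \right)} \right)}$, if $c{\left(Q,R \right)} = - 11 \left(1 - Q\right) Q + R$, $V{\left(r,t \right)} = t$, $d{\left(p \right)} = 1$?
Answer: $\frac{8969}{704} + i \sqrt{20890} \approx 12.74 + 144.53 i$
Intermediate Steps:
$c{\left(Q,R \right)} = R + Q \left(-11 + 11 Q\right)$ ($c{\left(Q,R \right)} = \left(-11 + 11 Q\right) Q + R = Q \left(-11 + 11 Q\right) + R = R + Q \left(-11 + 11 Q\right)$)
$X = i \sqrt{20890}$ ($X = \sqrt{-20890} = i \sqrt{20890} \approx 144.53 i$)
$X + c{\left(\frac{-82 + 25}{12 + 76},V{\left(-6,d{\left(3 \right)} \right)} \right)} = i \sqrt{20890} + \left(1 - 11 \frac{-82 + 25}{12 + 76} + 11 \left(\frac{-82 + 25}{12 + 76}\right)^{2}\right) = i \sqrt{20890} + \left(1 - 11 \left(- \frac{57}{88}\right) + 11 \left(- \frac{57}{88}\right)^{2}\right) = i \sqrt{20890} + \left(1 - 11 \left(\left(-57\right) \frac{1}{88}\right) + 11 \left(\left(-57\right) \frac{1}{88}\right)^{2}\right) = i \sqrt{20890} + \left(1 - - \frac{57}{8} + 11 \left(- \frac{57}{88}\right)^{2}\right) = i \sqrt{20890} + \left(1 + \frac{57}{8} + 11 \cdot \frac{3249}{7744}\right) = i \sqrt{20890} + \left(1 + \frac{57}{8} + \frac{3249}{704}\right) = i \sqrt{20890} + \frac{8969}{704} = \frac{8969}{704} + i \sqrt{20890}$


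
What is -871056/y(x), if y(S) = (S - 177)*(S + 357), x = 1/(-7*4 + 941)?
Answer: 45380329929/3292014200 ≈ 13.785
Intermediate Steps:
x = 1/913 (x = 1/(-28 + 941) = 1/913 ≈ 0.0010953)
y(S) = (-177 + S)*(357 + S)
-871056/y(x) = -871056/(-63189 + (1/913)² + 180*(1/913)) = -871056/(-63189 + 1/833569 + 180/913) = -871056/(-52672227200/833569) = -871056*(-833569/52672227200) = 45380329929/3292014200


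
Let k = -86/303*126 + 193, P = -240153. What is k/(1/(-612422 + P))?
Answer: -13539743575/101 ≈ -1.3406e+8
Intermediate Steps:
k = 15881/101 (k = -86*1/303*126 + 193 = -86/303*126 + 193 = -3612/101 + 193 = 15881/101 ≈ 157.24)
k/(1/(-612422 + P)) = 15881/(101*(1/(-612422 - 240153))) = 15881/(101*(1/(-852575))) = 15881/(101*(-1/852575)) = (15881/101)*(-852575) = -13539743575/101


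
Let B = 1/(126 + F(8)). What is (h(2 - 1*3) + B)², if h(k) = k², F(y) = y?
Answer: 18225/17956 ≈ 1.0150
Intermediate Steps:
B = 1/134 (B = 1/(126 + 8) = 1/134 ≈ 0.0074627)
(h(2 - 1*3) + B)² = ((2 - 1*3)² + 1/134)² = ((2 - 3)² + 1/134)² = ((-1)² + 1/134)² = (1 + 1/134)² = (135/134)² = 18225/17956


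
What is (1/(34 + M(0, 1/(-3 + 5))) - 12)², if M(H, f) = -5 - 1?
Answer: 112225/784 ≈ 143.14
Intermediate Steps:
M(H, f) = -6
(1/(34 + M(0, 1/(-3 + 5))) - 12)² = (1/(34 - 6) - 12)² = (1/28 - 12)² = (-335/28)² = 112225/784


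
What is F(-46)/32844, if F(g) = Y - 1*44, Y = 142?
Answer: 7/2346 ≈ 0.0029838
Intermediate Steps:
F(g) = 98 (F(g) = 142 - 1*44 = 142 - 44 = 98)
F(-46)/32844 = 98/32844 = 98*(1/32844) = 7/2346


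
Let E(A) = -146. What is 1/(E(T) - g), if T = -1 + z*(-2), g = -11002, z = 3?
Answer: 1/10856 ≈ 9.2115e-5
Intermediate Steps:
T = -7 (T = -1 + 3*(-2) = -1 - 6 = -7)
1/(E(T) - g) = 1/(-146 - 1*(-11002)) = 1/(-146 + 11002) = 1/10856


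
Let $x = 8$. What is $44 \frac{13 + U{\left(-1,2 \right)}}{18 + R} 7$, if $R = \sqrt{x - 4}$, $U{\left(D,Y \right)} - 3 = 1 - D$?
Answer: $\frac{1386}{5} \approx 277.2$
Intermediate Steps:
$U{\left(D,Y \right)} = 4 - D$ ($U{\left(D,Y \right)} = 3 - \left(-1 + D\right) = 4 - D$)
$R = 2$ ($R = \sqrt{8 - 4} = \sqrt{4} = 2$)
$44 \frac{13 + U{\left(-1,2 \right)}}{18 + R} 7 = 44 \frac{13 + \left(4 - -1\right)}{18 + 2} \cdot 7 = 44 \frac{13 + \left(4 + 1\right)}{20} \cdot 7 = 44 \left(13 + 5\right) \frac{1}{20} \cdot 7 = 44 \cdot 18 \cdot \frac{1}{20} \cdot 7 = 44 \cdot \frac{9}{10} \cdot 7 = \frac{198}{5} \cdot 7 = \frac{1386}{5}$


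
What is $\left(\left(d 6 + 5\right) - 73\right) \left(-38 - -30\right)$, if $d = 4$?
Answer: $352$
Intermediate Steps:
$\left(\left(d 6 + 5\right) - 73\right) \left(-38 - -30\right) = \left(\left(4 \cdot 6 + 5\right) - 73\right) \left(-38 - -30\right) = \left(\left(24 + 5\right) - 73\right) \left(-38 + 30\right) = \left(29 - 73\right) \left(-8\right) = \left(-44\right) \left(-8\right) = 352$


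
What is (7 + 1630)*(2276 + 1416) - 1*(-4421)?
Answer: 6048225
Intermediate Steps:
(7 + 1630)*(2276 + 1416) - 1*(-4421) = 1637*3692 + 4421 = 6043804 + 4421 = 6048225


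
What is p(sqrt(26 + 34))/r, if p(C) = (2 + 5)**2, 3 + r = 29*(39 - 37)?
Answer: 49/55 ≈ 0.89091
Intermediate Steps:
r = 55 (r = -3 + 29*(39 - 37) = -3 + 29*2 = -3 + 58 = 55)
p(C) = 49 (p(C) = 7**2 = 49)
p(sqrt(26 + 34))/r = 49/55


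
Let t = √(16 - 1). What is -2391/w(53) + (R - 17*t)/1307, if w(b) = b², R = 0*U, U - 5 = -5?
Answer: -2391/2809 - 17*√15/1307 ≈ -0.90157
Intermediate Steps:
U = 0 (U = 5 - 5 = 0)
R = 0 (R = 0*0 = 0)
t = √15 ≈ 3.8730
-2391/w(53) + (R - 17*t)/1307 = -2391/(53²) + (0 - 17*√15)/1307 = -2391/2809 - 17*√15*(1/1307) = -2391*1/2809 - 17*√15/1307 = -2391/2809 - 17*√15/1307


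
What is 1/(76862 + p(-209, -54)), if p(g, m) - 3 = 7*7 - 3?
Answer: 1/76911 ≈ 1.3002e-5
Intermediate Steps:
p(g, m) = 49 (p(g, m) = 3 + (7*7 - 3) = 3 + (49 - 3) = 3 + 46 = 49)
1/(76862 + p(-209, -54)) = 1/(76862 + 49) = 1/76911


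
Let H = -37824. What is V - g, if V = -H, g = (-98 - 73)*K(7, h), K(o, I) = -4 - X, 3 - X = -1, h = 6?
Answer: 36456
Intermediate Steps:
X = 4 (X = 3 - 1*(-1) = 3 + 1 = 4)
K(o, I) = -8 (K(o, I) = -4 - 1*4 = -4 - 4 = -8)
g = 1368 (g = (-98 - 73)*(-8) = -171*(-8) = 1368)
V = 37824 (V = -1*(-37824) = 37824)
V - g = 37824 - 1*1368 = 37824 - 1368 = 36456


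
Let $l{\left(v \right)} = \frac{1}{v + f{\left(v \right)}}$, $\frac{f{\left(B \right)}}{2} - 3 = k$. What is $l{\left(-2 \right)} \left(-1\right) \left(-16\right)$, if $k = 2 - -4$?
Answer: $1$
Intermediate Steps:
$k = 6$ ($k = 2 + 4 = 6$)
$f{\left(B \right)} = 18$ ($f{\left(B \right)} = 6 + 2 \cdot 6 = 6 + 12 = 18$)
$l{\left(v \right)} = \frac{1}{18 + v}$ ($l{\left(v \right)} = \frac{1}{v + 18} = \frac{1}{18 + v}$)
$l{\left(-2 \right)} \left(-1\right) \left(-16\right) = \frac{1}{18 - 2} \left(-1\right) \left(-16\right) = \frac{1}{16} \left(-1\right) \left(-16\right) = \left(- \frac{1}{16}\right) \left(-16\right) = 1$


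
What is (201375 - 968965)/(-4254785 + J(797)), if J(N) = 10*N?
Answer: 153518/849363 ≈ 0.18074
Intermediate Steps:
(201375 - 968965)/(-4254785 + J(797)) = (201375 - 968965)/(-4254785 + 10*797) = -767590/(-4254785 + 7970) = -767590/(-4246815) = -767590*(-1/4246815) = 153518/849363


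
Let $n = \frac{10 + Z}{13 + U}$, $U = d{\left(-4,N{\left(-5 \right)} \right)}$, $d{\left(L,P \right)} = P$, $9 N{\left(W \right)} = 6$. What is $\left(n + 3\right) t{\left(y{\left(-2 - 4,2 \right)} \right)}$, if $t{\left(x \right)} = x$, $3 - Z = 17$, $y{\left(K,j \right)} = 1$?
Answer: $\frac{111}{41} \approx 2.7073$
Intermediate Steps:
$Z = -14$ ($Z = 3 - 17 = -14$)
$N{\left(W \right)} = \frac{2}{3}$ ($N{\left(W \right)} = \frac{1}{9} \cdot 6 = \frac{2}{3}$)
$U = \frac{2}{3} \approx 0.66667$
$n = - \frac{12}{41}$ ($n = \frac{10 - 14}{13 + \frac{2}{3}} = - \frac{4}{\frac{41}{3}} = \left(-4\right) \frac{3}{41} = - \frac{12}{41} \approx -0.29268$)
$\left(n + 3\right) t{\left(y{\left(-2 - 4,2 \right)} \right)} = \left(- \frac{12}{41} + 3\right) 1 = \frac{111}{41} \cdot 1 = \frac{111}{41}$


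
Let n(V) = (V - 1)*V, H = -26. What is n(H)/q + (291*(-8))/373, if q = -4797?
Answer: -97686/15293 ≈ -6.3876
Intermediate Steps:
n(V) = V*(-1 + V) (n(V) = (-1 + V)*V = V*(-1 + V))
n(H)/q + (291*(-8))/373 = -26*(-1 - 26)/(-4797) + (291*(-8))/373 = -26*(-27)*(-1/4797) - 2328*1/373 = 702*(-1/4797) - 2328/373 = -6/41 - 2328/373 = -97686/15293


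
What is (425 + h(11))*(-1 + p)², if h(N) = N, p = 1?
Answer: 0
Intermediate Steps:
(425 + h(11))*(-1 + p)² = (425 + 11)*(-1 + 1)² = 436*0² = 436*0 = 0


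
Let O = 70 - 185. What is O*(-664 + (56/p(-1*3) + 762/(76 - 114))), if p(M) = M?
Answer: 4606325/57 ≈ 80813.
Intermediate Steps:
O = -115
O*(-664 + (56/p(-1*3) + 762/(76 - 114))) = -115*(-664 + (56/((-1*3)) + 762/(76 - 114))) = -115*(-664 + (56/(-3) + 762/(-38))) = -115*(-664 + (56*(-⅓) + 762*(-1/38))) = -115*(-664 + (-56/3 - 381/19)) = -115*(-664 - 2207/57) = -115*(-40055/57) = 4606325/57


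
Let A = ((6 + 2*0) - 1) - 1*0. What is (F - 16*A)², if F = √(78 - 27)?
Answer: (80 - √51)² ≈ 5308.4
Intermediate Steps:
A = 5 (A = ((6 + 0) - 1) + 0 = (6 - 1) + 0 = 5 + 0 = 5)
F = √51 ≈ 7.1414
(F - 16*A)² = (√51 - 16*5)² = (√51 - 80)² = (-80 + √51)²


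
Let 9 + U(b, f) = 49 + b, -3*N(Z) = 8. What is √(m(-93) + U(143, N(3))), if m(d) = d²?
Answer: 8*√138 ≈ 93.979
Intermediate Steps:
N(Z) = -8/3 (N(Z) = -⅓*8 = -8/3)
U(b, f) = 40 + b (U(b, f) = -9 + (49 + b) = 40 + b)
√(m(-93) + U(143, N(3))) = √((-93)² + (40 + 143)) = √(8649 + 183) = √8832 = 8*√138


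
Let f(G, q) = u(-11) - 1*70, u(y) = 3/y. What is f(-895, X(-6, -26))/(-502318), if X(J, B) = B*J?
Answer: 773/5525498 ≈ 0.00013990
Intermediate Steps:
f(G, q) = -773/11 (f(G, q) = 3/(-11) - 1*70 = 3*(-1/11) - 70 = -3/11 - 70 = -773/11)
f(-895, X(-6, -26))/(-502318) = -773/11/(-502318) = -773/11*(-1/502318) = 773/5525498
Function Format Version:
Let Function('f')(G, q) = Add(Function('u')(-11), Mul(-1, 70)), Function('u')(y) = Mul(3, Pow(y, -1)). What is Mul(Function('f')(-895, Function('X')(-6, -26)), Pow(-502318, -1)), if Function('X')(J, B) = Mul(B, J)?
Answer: Rational(773, 5525498) ≈ 0.00013990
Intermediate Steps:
Function('f')(G, q) = Rational(-773, 11) (Function('f')(G, q) = Add(Mul(3, Pow(-11, -1)), Mul(-1, 70)) = Add(Mul(3, Rational(-1, 11)), -70) = Add(Rational(-3, 11), -70) = Rational(-773, 11))
Mul(Function('f')(-895, Function('X')(-6, -26)), Pow(-502318, -1)) = Mul(Rational(-773, 11), Pow(-502318, -1)) = Mul(Rational(-773, 11), Rational(-1, 502318)) = Rational(773, 5525498)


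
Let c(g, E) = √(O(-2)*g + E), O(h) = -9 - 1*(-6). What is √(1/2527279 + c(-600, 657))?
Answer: √(2527279 + 19161417431523*√273)/2527279 ≈ 7.0405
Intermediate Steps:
O(h) = -3 (O(h) = -9 + 6 = -3)
c(g, E) = √(E - 3*g) (c(g, E) = √(-3*g + E) = √(E - 3*g))
√(1/2527279 + c(-600, 657)) = √(1/2527279 + √(657 - 3*(-600))) = √(1/2527279 + √(657 + 1800)) = √(1/2527279 + √2457) = √(1/2527279 + 3*√273)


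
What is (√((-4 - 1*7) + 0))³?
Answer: -11*I*√11 ≈ -36.483*I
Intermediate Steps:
(√((-4 - 1*7) + 0))³ = (√((-4 - 7) + 0))³ = (√(-11 + 0))³ = (√(-11))³ = (I*√11)³ = -11*I*√11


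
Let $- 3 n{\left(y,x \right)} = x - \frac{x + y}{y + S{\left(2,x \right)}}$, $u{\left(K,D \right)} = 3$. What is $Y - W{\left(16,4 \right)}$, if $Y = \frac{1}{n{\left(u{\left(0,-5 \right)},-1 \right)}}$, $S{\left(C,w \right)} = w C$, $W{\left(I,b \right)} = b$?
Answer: $-3$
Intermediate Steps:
$S{\left(C,w \right)} = C w$
$n{\left(y,x \right)} = - \frac{x}{3} + \frac{x + y}{3 \left(y + 2 x\right)}$ ($n{\left(y,x \right)} = - \frac{x - \frac{x + y}{y + 2 x}}{3} = - \frac{x}{3} + \frac{x + y}{3 \left(y + 2 x\right)}$)
$Y = 1$ ($Y = \frac{1}{\frac{1}{3} \frac{1}{3 + 2 \left(-1\right)} \left(-1 + 3 - 2 \left(-1\right)^{2} - \left(-1\right) 3\right)} = \frac{1}{\frac{1}{3} \frac{1}{3 - 2} \left(-1 + 3 - 2 + 3\right)} = \frac{1}{\frac{1}{3} \cdot 1^{-1} \left(-1 + 3 - 2 + 3\right)} = \frac{1}{\frac{1}{3} \cdot 1 \cdot 3} = 1^{-1} = 1$)
$Y - W{\left(16,4 \right)} = 1 - 4 = -3$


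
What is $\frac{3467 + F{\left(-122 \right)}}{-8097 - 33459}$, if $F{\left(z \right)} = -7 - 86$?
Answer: $- \frac{1687}{20778} \approx -0.081192$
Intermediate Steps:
$F{\left(z \right)} = -93$ ($F{\left(z \right)} = -7 - 86 = -93$)
$\frac{3467 + F{\left(-122 \right)}}{-8097 - 33459} = \frac{3467 - 93}{-8097 - 33459} = \frac{3374}{-41556} = 3374 \left(- \frac{1}{41556}\right) = - \frac{1687}{20778}$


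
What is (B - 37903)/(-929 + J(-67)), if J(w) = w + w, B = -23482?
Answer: 61385/1063 ≈ 57.747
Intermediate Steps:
J(w) = 2*w
(B - 37903)/(-929 + J(-67)) = (-23482 - 37903)/(-929 + 2*(-67)) = -61385/(-929 - 134) = -61385/(-1063) = -61385*(-1/1063) = 61385/1063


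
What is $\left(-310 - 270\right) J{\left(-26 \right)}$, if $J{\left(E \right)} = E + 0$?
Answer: $15080$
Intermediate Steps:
$J{\left(E \right)} = E$
$\left(-310 - 270\right) J{\left(-26 \right)} = \left(-310 - 270\right) \left(-26\right) = \left(-580\right) \left(-26\right) = 15080$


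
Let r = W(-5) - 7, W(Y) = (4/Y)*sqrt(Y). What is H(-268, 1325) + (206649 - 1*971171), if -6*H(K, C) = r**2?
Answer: -22935889/30 - 28*I*sqrt(5)/15 ≈ -7.6453e+5 - 4.174*I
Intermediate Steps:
W(Y) = 4/sqrt(Y)
r = -7 - 4*I*sqrt(5)/5 (r = 4/sqrt(-5) - 7 = 4*(-I*sqrt(5)/5) - 7 = -4*I*sqrt(5)/5 - 7 = -7 - 4*I*sqrt(5)/5 ≈ -7.0 - 1.7889*I)
H(K, C) = -(-7 - 4*I*sqrt(5)/5)**2/6
H(-268, 1325) + (206649 - 1*971171) = (-229/30 - 28*I*sqrt(5)/15) + (206649 - 1*971171) = (-229/30 - 28*I*sqrt(5)/15) + (206649 - 971171) = (-229/30 - 28*I*sqrt(5)/15) - 764522 = -22935889/30 - 28*I*sqrt(5)/15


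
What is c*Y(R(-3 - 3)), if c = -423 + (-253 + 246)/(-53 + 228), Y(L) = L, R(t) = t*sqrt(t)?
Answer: 63456*I*sqrt(6)/25 ≈ 6217.4*I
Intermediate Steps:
R(t) = t**(3/2)
c = -10576/25 (c = -423 - 7/175 = -423 - 7*1/175 = -423 - 1/25 = -10576/25 ≈ -423.04)
c*Y(R(-3 - 3)) = -10576*(-3 - 3)**(3/2)/25 = -(-63456)*I*sqrt(6)/25 = 63456*I*sqrt(6)/25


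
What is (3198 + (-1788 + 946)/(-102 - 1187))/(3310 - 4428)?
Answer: -2061532/720551 ≈ -2.8610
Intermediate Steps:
(3198 + (-1788 + 946)/(-102 - 1187))/(3310 - 4428) = (3198 - 842/(-1289))/(-1118) = (3198 - 842*(-1/1289))*(-1/1118) = (3198 + 842/1289)*(-1/1118) = (4123064/1289)*(-1/1118) = -2061532/720551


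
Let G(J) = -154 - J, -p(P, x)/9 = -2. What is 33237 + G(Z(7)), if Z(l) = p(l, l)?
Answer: 33065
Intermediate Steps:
p(P, x) = 18 (p(P, x) = -9*(-2) = 18)
Z(l) = 18
33237 + G(Z(7)) = 33237 + (-154 - 1*18) = 33237 + (-154 - 18) = 33237 - 172 = 33065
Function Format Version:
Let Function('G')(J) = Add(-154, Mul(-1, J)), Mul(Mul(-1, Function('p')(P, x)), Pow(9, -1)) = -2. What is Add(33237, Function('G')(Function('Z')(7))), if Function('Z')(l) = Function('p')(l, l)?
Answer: 33065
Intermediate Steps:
Function('p')(P, x) = 18 (Function('p')(P, x) = Mul(-9, -2) = 18)
Function('Z')(l) = 18
Add(33237, Function('G')(Function('Z')(7))) = Add(33237, Add(-154, Mul(-1, 18))) = Add(33237, Add(-154, -18)) = Add(33237, -172) = 33065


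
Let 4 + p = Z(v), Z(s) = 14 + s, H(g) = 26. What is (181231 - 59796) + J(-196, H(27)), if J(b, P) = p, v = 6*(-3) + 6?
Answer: 121433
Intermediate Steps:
v = -12 (v = -18 + 6 = -12)
p = -2 (p = -4 + (14 - 12) = -4 + 2 = -2)
J(b, P) = -2
(181231 - 59796) + J(-196, H(27)) = (181231 - 59796) - 2 = 121435 - 2 = 121433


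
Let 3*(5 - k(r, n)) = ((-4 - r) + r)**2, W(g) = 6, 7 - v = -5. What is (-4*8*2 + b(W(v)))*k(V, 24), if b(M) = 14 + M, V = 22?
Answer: 44/3 ≈ 14.667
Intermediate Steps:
v = 12 (v = 7 - 1*(-5) = 7 + 5 = 12)
k(r, n) = -1/3 (k(r, n) = 5 - ((-4 - r) + r)**2/3 = 5 - 1/3*(-4)**2 = 5 - 1/3*16 = 5 - 16/3 = -1/3)
(-4*8*2 + b(W(v)))*k(V, 24) = (-4*8*2 + (14 + 6))*(-1/3) = (-32*2 + 20)*(-1/3) = (-64 + 20)*(-1/3) = -44*(-1/3) = 44/3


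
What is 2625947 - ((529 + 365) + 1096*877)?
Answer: 1663861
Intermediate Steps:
2625947 - ((529 + 365) + 1096*877) = 2625947 - (894 + 961192) = 2625947 - 1*962086 = 2625947 - 962086 = 1663861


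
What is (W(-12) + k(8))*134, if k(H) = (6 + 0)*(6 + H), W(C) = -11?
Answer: 9782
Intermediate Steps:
k(H) = 36 + 6*H (k(H) = 6*(6 + H) = 36 + 6*H)
(W(-12) + k(8))*134 = (-11 + (36 + 6*8))*134 = (-11 + (36 + 48))*134 = (-11 + 84)*134 = 73*134 = 9782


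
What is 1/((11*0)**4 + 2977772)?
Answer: 1/2977772 ≈ 3.3582e-7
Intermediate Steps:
1/((11*0)**4 + 2977772) = 1/(0**4 + 2977772) = 1/(0 + 2977772) = 1/2977772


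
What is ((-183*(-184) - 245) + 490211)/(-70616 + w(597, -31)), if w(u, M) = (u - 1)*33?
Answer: -261819/25474 ≈ -10.278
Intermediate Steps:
w(u, M) = -33 + 33*u (w(u, M) = (-1 + u)*33 = -33 + 33*u)
((-183*(-184) - 245) + 490211)/(-70616 + w(597, -31)) = ((-183*(-184) - 245) + 490211)/(-70616 + (-33 + 33*597)) = ((33672 - 245) + 490211)/(-70616 + (-33 + 19701)) = (33427 + 490211)/(-70616 + 19668) = 523638/(-50948) = 523638*(-1/50948) = -261819/25474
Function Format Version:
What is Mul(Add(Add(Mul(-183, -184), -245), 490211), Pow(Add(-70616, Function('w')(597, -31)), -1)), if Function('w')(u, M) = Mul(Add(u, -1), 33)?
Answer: Rational(-261819, 25474) ≈ -10.278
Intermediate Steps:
Function('w')(u, M) = Add(-33, Mul(33, u)) (Function('w')(u, M) = Mul(Add(-1, u), 33) = Add(-33, Mul(33, u)))
Mul(Add(Add(Mul(-183, -184), -245), 490211), Pow(Add(-70616, Function('w')(597, -31)), -1)) = Mul(Add(Add(Mul(-183, -184), -245), 490211), Pow(Add(-70616, Add(-33, Mul(33, 597))), -1)) = Mul(Add(Add(33672, -245), 490211), Pow(Add(-70616, Add(-33, 19701)), -1)) = Mul(Add(33427, 490211), Pow(Add(-70616, 19668), -1)) = Mul(523638, Pow(-50948, -1)) = Mul(523638, Rational(-1, 50948)) = Rational(-261819, 25474)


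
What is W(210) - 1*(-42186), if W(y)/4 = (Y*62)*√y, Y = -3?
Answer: 42186 - 744*√210 ≈ 31404.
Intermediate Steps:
W(y) = -744*√y (W(y) = 4*((-3*62)*√y) = 4*(-186*√y) = -744*√y)
W(210) - 1*(-42186) = -744*√210 - 1*(-42186) = -744*√210 + 42186 = 42186 - 744*√210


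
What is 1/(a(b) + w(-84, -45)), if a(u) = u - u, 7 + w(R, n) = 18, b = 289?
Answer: 1/11 ≈ 0.090909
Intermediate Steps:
w(R, n) = 11 (w(R, n) = -7 + 18 = 11)
a(u) = 0
1/(a(b) + w(-84, -45)) = 1/(0 + 11) = 1/11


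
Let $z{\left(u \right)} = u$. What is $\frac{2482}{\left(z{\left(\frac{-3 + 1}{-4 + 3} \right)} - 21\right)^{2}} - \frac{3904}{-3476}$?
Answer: $\frac{2509194}{313709} \approx 7.9985$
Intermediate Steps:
$\frac{2482}{\left(z{\left(\frac{-3 + 1}{-4 + 3} \right)} - 21\right)^{2}} - \frac{3904}{-3476} = \frac{2482}{\left(\frac{-3 + 1}{-4 + 3} - 21\right)^{2}} - \frac{3904}{-3476} = \frac{2482}{\left(- \frac{2}{-1} - 21\right)^{2}} - - \frac{976}{869} = \frac{2482}{\left(\left(-2\right) \left(-1\right) - 21\right)^{2}} + \frac{976}{869} = \frac{2482}{\left(2 - 21\right)^{2}} + \frac{976}{869} = \frac{2482}{\left(-19\right)^{2}} + \frac{976}{869} = \frac{2482}{361} + \frac{976}{869} = \frac{2509194}{313709}$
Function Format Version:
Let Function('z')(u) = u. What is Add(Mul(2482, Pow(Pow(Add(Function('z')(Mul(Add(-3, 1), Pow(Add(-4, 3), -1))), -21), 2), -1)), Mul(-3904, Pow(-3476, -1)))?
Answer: Rational(2509194, 313709) ≈ 7.9985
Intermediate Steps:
Add(Mul(2482, Pow(Pow(Add(Function('z')(Mul(Add(-3, 1), Pow(Add(-4, 3), -1))), -21), 2), -1)), Mul(-3904, Pow(-3476, -1))) = Add(Mul(2482, Pow(Pow(Add(Mul(Add(-3, 1), Pow(Add(-4, 3), -1)), -21), 2), -1)), Mul(-3904, Pow(-3476, -1))) = Add(Mul(2482, Pow(Pow(Add(Mul(-2, Pow(-1, -1)), -21), 2), -1)), Mul(-3904, Rational(-1, 3476))) = Add(Mul(2482, Pow(Pow(Add(Mul(-2, -1), -21), 2), -1)), Rational(976, 869)) = Add(Mul(2482, Pow(Pow(Add(2, -21), 2), -1)), Rational(976, 869)) = Add(Mul(2482, Pow(Pow(-19, 2), -1)), Rational(976, 869)) = Add(Mul(2482, Pow(361, -1)), Rational(976, 869)) = Add(Mul(2482, Rational(1, 361)), Rational(976, 869)) = Add(Rational(2482, 361), Rational(976, 869)) = Rational(2509194, 313709)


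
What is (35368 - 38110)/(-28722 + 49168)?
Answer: -1371/10223 ≈ -0.13411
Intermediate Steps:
(35368 - 38110)/(-28722 + 49168) = -2742/20446 = -2742*1/20446 = -1371/10223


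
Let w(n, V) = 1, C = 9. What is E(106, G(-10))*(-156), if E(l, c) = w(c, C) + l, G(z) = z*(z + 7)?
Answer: -16692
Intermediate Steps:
G(z) = z*(7 + z)
E(l, c) = 1 + l
E(106, G(-10))*(-156) = (1 + 106)*(-156) = 107*(-156) = -16692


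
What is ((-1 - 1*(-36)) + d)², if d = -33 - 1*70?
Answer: 4624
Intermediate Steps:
d = -103 (d = -33 - 70 = -103)
((-1 - 1*(-36)) + d)² = ((-1 - 1*(-36)) - 103)² = ((-1 + 36) - 103)² = (35 - 103)² = (-68)² = 4624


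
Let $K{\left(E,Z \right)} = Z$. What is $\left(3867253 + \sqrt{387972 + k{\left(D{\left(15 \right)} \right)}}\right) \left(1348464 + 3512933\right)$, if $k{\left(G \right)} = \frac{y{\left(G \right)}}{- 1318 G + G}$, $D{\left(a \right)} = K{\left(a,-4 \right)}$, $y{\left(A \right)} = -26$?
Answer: $18800252132441 + \frac{4861397 \sqrt{2691732630990}}{2634} \approx 1.8803 \cdot 10^{13}$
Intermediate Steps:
$D{\left(a \right)} = -4$
$k{\left(G \right)} = \frac{26}{1317 G}$ ($k{\left(G \right)} = - \frac{26}{- 1318 G + G} = - \frac{26}{\left(-1317\right) G} = - 26 \left(- \frac{1}{1317 G}\right) = \frac{26}{1317 G}$)
$\left(3867253 + \sqrt{387972 + k{\left(D{\left(15 \right)} \right)}}\right) \left(1348464 + 3512933\right) = \left(3867253 + \sqrt{387972 + \frac{26}{1317 \left(-4\right)}}\right) \left(1348464 + 3512933\right) = \left(3867253 + \sqrt{387972 + \frac{26}{1317} \left(- \frac{1}{4}\right)}\right) 4861397 = \left(3867253 + \sqrt{387972 - \frac{13}{2634}}\right) 4861397 = \left(3867253 + \sqrt{\frac{1021918235}{2634}}\right) 4861397 = \left(3867253 + \frac{\sqrt{2691732630990}}{2634}\right) 4861397 = 18800252132441 + \frac{4861397 \sqrt{2691732630990}}{2634}$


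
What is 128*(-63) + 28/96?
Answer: -193529/24 ≈ -8063.7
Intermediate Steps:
128*(-63) + 28/96 = -8064 + 28*(1/96) = -8064 + 7/24 = -193529/24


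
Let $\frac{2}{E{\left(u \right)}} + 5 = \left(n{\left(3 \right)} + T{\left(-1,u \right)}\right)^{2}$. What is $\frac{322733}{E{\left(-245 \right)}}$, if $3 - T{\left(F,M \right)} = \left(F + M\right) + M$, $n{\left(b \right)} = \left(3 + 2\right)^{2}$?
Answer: $43465034974$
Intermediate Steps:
$n{\left(b \right)} = 25$ ($n{\left(b \right)} = 5^{2} = 25$)
$T{\left(F,M \right)} = 3 - F - 2 M$ ($T{\left(F,M \right)} = 3 - \left(\left(F + M\right) + M\right) = 3 - \left(F + 2 M\right) = 3 - F - 2 M$)
$E{\left(u \right)} = \frac{2}{-5 + \left(29 - 2 u\right)^{2}}$ ($E{\left(u \right)} = \frac{2}{-5 + \left(25 - \left(-4 + 2 u\right)\right)^{2}} = \frac{2}{-5 + \left(29 - 2 u\right)^{2}}$)
$\frac{322733}{E{\left(-245 \right)}} = \frac{322733}{2 \frac{1}{-5 + \left(-29 + 2 \left(-245\right)\right)^{2}}} = \frac{322733}{2 \frac{1}{-5 + \left(-29 - 490\right)^{2}}} = \frac{322733}{2 \frac{1}{-5 + \left(-519\right)^{2}}} = \frac{322733}{2 \frac{1}{-5 + 269361}} = \frac{322733}{2 \cdot \frac{1}{269356}} = 322733 \frac{1}{\frac{1}{134678}} = 322733 \cdot 134678 = 43465034974$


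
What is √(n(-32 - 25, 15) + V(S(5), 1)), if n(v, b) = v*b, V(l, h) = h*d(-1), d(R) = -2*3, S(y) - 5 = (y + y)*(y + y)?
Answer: I*√861 ≈ 29.343*I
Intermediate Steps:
S(y) = 5 + 4*y² (S(y) = 5 + (y + y)*(y + y) = 5 + (2*y)*(2*y) = 5 + 4*y²)
d(R) = -6
V(l, h) = -6*h (V(l, h) = h*(-6) = -6*h)
n(v, b) = b*v
√(n(-32 - 25, 15) + V(S(5), 1)) = √(15*(-32 - 25) - 6*1) = √(15*(-57) - 6) = √(-855 - 6) = √(-861) = I*√861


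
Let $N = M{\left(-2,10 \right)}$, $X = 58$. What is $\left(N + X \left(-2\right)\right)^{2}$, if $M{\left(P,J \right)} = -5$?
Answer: $14641$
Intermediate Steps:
$N = -5$
$\left(N + X \left(-2\right)\right)^{2} = \left(-5 + 58 \left(-2\right)\right)^{2} = \left(-5 - 116\right)^{2} = \left(-121\right)^{2} = 14641$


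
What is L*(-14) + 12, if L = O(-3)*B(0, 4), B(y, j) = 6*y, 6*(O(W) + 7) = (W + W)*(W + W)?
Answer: 12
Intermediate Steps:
O(W) = -7 + 2*W²/3 (O(W) = -7 + ((W + W)*(W + W))/6 = -7 + ((2*W)*(2*W))/6 = -7 + (4*W²)/6 = -7 + 2*W²/3)
L = 0 (L = (-7 + (⅔)*(-3)²)*(6*0) = (-7 + (⅔)*9)*0 = (-7 + 6)*0 = -1*0 = 0)
L*(-14) + 12 = 0*(-14) + 12 = 0 + 12 = 12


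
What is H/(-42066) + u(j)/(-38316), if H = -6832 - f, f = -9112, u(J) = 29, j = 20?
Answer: -259007/4712868 ≈ -0.054957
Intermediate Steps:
H = 2280 (H = -6832 - 1*(-9112) = -6832 + 9112 = 2280)
H/(-42066) + u(j)/(-38316) = 2280/(-42066) + 29/(-38316) = 2280*(-1/42066) + 29*(-1/38316) = -20/369 - 29/38316 = -259007/4712868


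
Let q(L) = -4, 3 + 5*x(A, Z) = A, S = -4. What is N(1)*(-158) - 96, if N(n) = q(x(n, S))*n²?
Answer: 536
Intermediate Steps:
x(A, Z) = -⅗ + A/5
N(n) = -4*n²
N(1)*(-158) - 96 = -4*1²*(-158) - 96 = -4*1*(-158) - 96 = -4*(-158) - 96 = 632 - 96 = 536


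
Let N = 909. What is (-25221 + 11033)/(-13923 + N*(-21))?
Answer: 3547/8253 ≈ 0.42978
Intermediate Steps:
(-25221 + 11033)/(-13923 + N*(-21)) = (-25221 + 11033)/(-13923 + 909*(-21)) = -14188/(-13923 - 19089) = -14188/(-33012) = -14188*(-1/33012) = 3547/8253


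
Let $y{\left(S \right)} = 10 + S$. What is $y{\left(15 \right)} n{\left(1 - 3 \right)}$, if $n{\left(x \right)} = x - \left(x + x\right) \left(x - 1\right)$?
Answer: $-350$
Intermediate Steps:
$n{\left(x \right)} = x - 2 x \left(-1 + x\right)$
$y{\left(15 \right)} n{\left(1 - 3 \right)} = \left(10 + 15\right) \left(1 - 3\right) \left(3 - 2 \left(1 - 3\right)\right) = 25 \left(1 - 3\right) \left(3 - 2 \left(1 - 3\right)\right) = 25 \left(- 2 \left(3 - -4\right)\right) = 25 \left(- 2 \left(3 + 4\right)\right) = 25 \left(\left(-2\right) 7\right) = 25 \left(-14\right) = -350$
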